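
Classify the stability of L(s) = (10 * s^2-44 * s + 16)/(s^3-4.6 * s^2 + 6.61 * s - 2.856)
Denominator: s^3 - 4.6*s^2 + 6.61*s - 2.856 = (s - 2.1)(s - 1.7)(s - 0.8). Poles: 0.8, 1.7, 2.1. Unstable (3 pole(s) in RHP)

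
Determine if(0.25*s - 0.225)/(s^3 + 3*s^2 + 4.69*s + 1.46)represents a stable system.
Denominator: s^3 + 3*s^2 + 4.69*s + 1.46 = (s + 0.4)(s^2 + 2.6*s + 3.65). Poles: -0.4, -1.3 + 1.4j, -1.3 - 1.4j. All Re(p)<0: Yes (stable)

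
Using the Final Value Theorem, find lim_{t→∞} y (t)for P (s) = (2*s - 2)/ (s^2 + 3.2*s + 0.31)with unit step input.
FVT: lim_{t→∞} y(t) = lim_{s→0} s*Y(s) where Y(s) = P(s)/s.
= lim_{s→0} P(s) = P(0) = num(0)/den(0) = -2/0.31 = -6.452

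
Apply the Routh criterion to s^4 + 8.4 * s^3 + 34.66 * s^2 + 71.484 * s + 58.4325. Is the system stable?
Routh array:
s^4: [1, 34.66, 58.4325]; s^3: [8.4, 71.484]; s^2: [26.15, 58.4325]; s^1: [52.7141]; s^0: [58.4325]
First column: [1, 8.4, 26.15, 52.7141, 58.4325]. Sign changes = 0.
Yes, stable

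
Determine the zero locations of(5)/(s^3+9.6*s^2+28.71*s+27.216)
Numerator is a nonzero constant (5) → Zeros: none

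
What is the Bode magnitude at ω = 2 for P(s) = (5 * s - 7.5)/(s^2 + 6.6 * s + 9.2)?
Substitute s = j*2: P(j2) = 0.462043 + 0.750199j.
|P(j2)| = sqrt(Re² + Im²) = 0.8811.
20*log₁₀(0.8811) = -1.10 dB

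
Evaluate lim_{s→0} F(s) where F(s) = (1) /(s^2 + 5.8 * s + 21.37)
DC gain = F(0) = num(0)/den(0) = 1/21.37 = 0.04679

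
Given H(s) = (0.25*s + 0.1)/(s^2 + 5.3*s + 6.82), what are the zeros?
Set numerator = 0: 0.25*s + 0.1 = 0 → Zeros: -0.4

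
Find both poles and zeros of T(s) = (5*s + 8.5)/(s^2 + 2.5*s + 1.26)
Set denominator = 0: s^2 + 2.5*s + 1.26 = (s + 1.8)(s + 0.7) = 0 → Poles: -0.7, -1.8
Set numerator = 0: 5*s + 8.5 = 0 → Zeros: -1.7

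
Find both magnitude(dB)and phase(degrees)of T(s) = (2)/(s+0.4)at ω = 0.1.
Substitute s = j*0.1: T(j0.1) = 4.70588 - 1.17647j.
|T| = 20*log₁₀(sqrt(Re²+Im²)) = 13.72 dB.
∠T = atan2(Im, Re) = -14.04°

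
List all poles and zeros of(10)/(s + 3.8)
Set denominator = 0: s + 3.8 = 0 → Poles: -3.8
Numerator is a nonzero constant (10) → Zeros: none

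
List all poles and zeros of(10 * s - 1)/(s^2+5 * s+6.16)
Set denominator = 0: s^2 + 5*s + 6.16 = (s + 2.8)(s + 2.2) = 0 → Poles: -2.2, -2.8
Set numerator = 0: 10*s - 1 = 0 → Zeros: 0.1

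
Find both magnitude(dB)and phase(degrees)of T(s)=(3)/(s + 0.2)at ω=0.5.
Substitute s = j*0.5: T(j0.5) = 2.06897 - 5.17241j.
|T| = 20*log₁₀(sqrt(Re²+Im²)) = 14.92 dB.
∠T = atan2(Im, Re) = -68.20°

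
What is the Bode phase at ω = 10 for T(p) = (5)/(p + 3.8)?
Substitute p = j*10: T(j10) = 0.166026 - 0.43691j.
∠T(j10) = atan2(Im, Re) = atan2(-0.43691, 0.166026) = -69.19°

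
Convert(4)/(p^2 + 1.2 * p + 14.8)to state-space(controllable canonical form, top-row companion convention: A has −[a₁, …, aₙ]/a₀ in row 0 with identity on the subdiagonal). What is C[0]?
Reachable canonical form: C = numerator coefficients (right-aligned, zero-padded to length n).
num = 4, C = [[0, 4]].
C[0] = 0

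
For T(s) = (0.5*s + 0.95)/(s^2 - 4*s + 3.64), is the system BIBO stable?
Denominator: s^2 - 4*s + 3.64 = (s - 2.6)(s - 1.4). Poles: 1.4, 2.6. All Re(p)<0: No (unstable)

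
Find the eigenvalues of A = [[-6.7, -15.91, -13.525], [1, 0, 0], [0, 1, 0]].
Eigenvalues solve det(λI - A) = 0.
Characteristic polynomial: λ^3 + 6.7*λ^2 + 15.91*λ + 13.525 = 0.
Factor: (λ + 2.5)(λ^2 + 4.2*λ + 5.41) = 0.
Roots: -2.1 + 1j, -2.1 - 1j, -2.5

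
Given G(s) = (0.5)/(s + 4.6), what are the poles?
Set denominator = 0: s + 4.6 = 0 → Poles: -4.6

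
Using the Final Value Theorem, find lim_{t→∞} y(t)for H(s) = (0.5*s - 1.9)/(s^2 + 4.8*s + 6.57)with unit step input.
FVT: lim_{t→∞} y(t) = lim_{s→0} s*Y(s) where Y(s) = H(s)/s.
= lim_{s→0} H(s) = H(0) = num(0)/den(0) = -1.9/6.57 = -0.2892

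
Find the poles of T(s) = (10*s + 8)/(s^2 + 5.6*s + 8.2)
Set denominator = 0: s^2 + 5.6*s + 8.2 = 0 → Poles: -2.8 + 0.6j, -2.8 - 0.6j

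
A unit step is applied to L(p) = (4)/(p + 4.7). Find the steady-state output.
FVT: lim_{t→∞} y(t) = lim_{p→0} p*Y(p) where Y(p) = L(p)/p.
= lim_{p→0} L(p) = L(0) = num(0)/den(0) = 4/4.7 = 0.8511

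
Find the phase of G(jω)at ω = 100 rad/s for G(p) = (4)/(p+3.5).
Substitute p = j*100: G(j100) = 0.00139829 - 0.0399511j.
∠G(j100) = atan2(Im, Re) = atan2(-0.0399511, 0.00139829) = -88.00°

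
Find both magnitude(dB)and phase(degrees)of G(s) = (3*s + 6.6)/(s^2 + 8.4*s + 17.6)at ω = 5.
Substitute s = j*5: G(j5) = 0.319536 - 0.213442j.
|G| = 20*log₁₀(sqrt(Re²+Im²)) = -8.31 dB.
∠G = atan2(Im, Re) = -33.74°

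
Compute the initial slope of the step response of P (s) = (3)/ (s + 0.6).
IVT: y'(0⁺) = lim_{s→∞} s²·Y(s) = lim_{s→∞} s·P(s).
deg(num) = 0, deg(den) = 1, relative degree = 1, so s·P(s) → (leading num)/(leading den) = 3/1 = 3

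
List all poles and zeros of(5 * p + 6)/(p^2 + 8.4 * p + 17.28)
Set denominator = 0: p^2 + 8.4*p + 17.28 = (p + 4.8)(p + 3.6) = 0 → Poles: -3.6, -4.8
Set numerator = 0: 5*p + 6 = 0 → Zeros: -1.2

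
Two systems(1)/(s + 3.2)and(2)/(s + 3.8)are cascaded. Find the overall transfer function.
Series: H = H₁ · H₂ = (n₁·n₂)/(d₁·d₂).
Num: n₁·n₂ = 2. Den: d₁·d₂ = s^2 + 7*s + 12.16.
H(s) = (2)/(s^2 + 7*s + 12.16)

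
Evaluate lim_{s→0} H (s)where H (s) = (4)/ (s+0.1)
DC gain = H(0) = num(0)/den(0) = 4/0.1 = 40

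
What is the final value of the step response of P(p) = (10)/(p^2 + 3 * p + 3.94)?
FVT: lim_{t→∞} y(t) = lim_{p→0} p*Y(p) where Y(p) = P(p)/p.
= lim_{p→0} P(p) = P(0) = num(0)/den(0) = 10/3.94 = 2.538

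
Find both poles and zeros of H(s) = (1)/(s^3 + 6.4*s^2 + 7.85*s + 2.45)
Set denominator = 0: s^3 + 6.4*s^2 + 7.85*s + 2.45 = (s + 0.5)(s + 4.9)(s + 1) = 0 → Poles: -0.5, -1, -4.9
Numerator is a nonzero constant (1) → Zeros: none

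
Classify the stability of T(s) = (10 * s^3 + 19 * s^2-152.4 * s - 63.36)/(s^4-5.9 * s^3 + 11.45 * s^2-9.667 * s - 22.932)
Denominator: s^4 - 5.9*s^3 + 11.45*s^2 - 9.667*s - 22.932 = (s + 0.9)(s - 4)(s^2 - 2.8*s + 6.37). Poles: -0.9, 1.4 + 2.1j, 1.4 - 2.1j, 4. Unstable (3 pole(s) in RHP)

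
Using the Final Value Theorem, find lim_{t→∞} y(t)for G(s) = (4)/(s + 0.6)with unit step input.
FVT: lim_{t→∞} y(t) = lim_{s→0} s*Y(s) where Y(s) = G(s)/s.
= lim_{s→0} G(s) = G(0) = num(0)/den(0) = 4/0.6 = 6.667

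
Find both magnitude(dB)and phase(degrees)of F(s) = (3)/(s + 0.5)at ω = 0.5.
Substitute s = j*0.5: F(j0.5) = 3 - 3j.
|F| = 20*log₁₀(sqrt(Re²+Im²)) = 12.55 dB.
∠F = atan2(Im, Re) = -45.00°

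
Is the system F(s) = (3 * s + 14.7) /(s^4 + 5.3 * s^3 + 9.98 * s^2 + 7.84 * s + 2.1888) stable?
Denominator: s^4 + 5.3*s^3 + 9.98*s^2 + 7.84*s + 2.1888 = (s + 0.8)(s + 1.9)(s + 1.8)(s + 0.8). Poles: -0.8, -0.8, -1.8, -1.9. All Re(p)<0: Yes (stable)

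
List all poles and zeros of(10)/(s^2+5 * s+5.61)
Set denominator = 0: s^2 + 5*s + 5.61 = (s + 3.3)(s + 1.7) = 0 → Poles: -1.7, -3.3
Numerator is a nonzero constant (10) → Zeros: none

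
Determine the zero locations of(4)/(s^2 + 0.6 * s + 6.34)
Numerator is a nonzero constant (4) → Zeros: none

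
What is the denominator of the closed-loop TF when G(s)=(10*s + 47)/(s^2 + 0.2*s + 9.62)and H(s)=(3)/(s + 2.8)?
Characteristic poly = G_den * H_den + G_num * H_num = (s^3 + 3*s^2 + 10.18*s + 26.936) + (30*s + 141) = s^3 + 3*s^2 + 40.18*s + 167.936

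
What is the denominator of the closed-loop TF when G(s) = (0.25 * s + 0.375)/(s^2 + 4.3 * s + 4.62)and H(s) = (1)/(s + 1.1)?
Characteristic poly = G_den * H_den + G_num * H_num = (s^3 + 5.4*s^2 + 9.35*s + 5.082) + (0.25*s + 0.375) = s^3 + 5.4*s^2 + 9.6*s + 5.457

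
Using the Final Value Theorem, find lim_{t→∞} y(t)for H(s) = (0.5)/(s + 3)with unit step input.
FVT: lim_{t→∞} y(t) = lim_{s→0} s*Y(s) where Y(s) = H(s)/s.
= lim_{s→0} H(s) = H(0) = num(0)/den(0) = 0.5/3 = 0.1667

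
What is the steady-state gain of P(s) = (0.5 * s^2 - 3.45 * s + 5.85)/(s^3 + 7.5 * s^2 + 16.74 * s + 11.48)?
DC gain = P(0) = num(0)/den(0) = 5.85/11.48 = 0.5096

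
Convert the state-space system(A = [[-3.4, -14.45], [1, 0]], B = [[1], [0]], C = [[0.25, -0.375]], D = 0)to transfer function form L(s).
L(s) = C(sI - A)⁻¹B + D.
Characteristic polynomial det(sI - A) = s^2 + 3.4*s + 14.45.
Numerator from C·adj(sI-A)·B + D·det(sI-A) = 0.25*s - 0.375.
L(s) = (0.25*s - 0.375)/(s^2 + 3.4*s + 14.45)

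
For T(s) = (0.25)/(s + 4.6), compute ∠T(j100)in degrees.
Substitute s = j*100: T(j100) = 0.000114757 - 0.00249472j.
∠T(j100) = atan2(Im, Re) = atan2(-0.00249472, 0.000114757) = -87.37°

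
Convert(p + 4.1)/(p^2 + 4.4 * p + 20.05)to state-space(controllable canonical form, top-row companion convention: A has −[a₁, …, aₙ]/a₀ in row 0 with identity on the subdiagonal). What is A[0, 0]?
Reachable canonical form for den = p^2 + 4.4*p + 20.05: top row of A = -[a₁,a₂,...,aₙ]/a₀, ones on the subdiagonal, zeros elsewhere.
A = [[-4.4, -20.05], [1, 0]].
A[0,0] = -4.4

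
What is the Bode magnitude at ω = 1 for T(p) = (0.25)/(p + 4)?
Substitute p = j*1: T(j1) = 0.0588235 - 0.0147059j.
|T(j1)| = sqrt(Re² + Im²) = 0.06063.
20*log₁₀(0.06063) = -24.35 dB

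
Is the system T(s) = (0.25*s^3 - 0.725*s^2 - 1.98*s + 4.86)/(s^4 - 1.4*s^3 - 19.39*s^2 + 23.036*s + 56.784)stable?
Denominator: s^4 - 1.4*s^3 - 19.39*s^2 + 23.036*s + 56.784 = (s - 2.8)(s + 4)(s + 1.3)(s - 3.9). Poles: -1.3, -4, 2.8, 3.9. All Re(p)<0: No (unstable)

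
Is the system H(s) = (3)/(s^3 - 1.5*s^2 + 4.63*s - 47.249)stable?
Denominator: s^3 - 1.5*s^2 + 4.63*s - 47.249 = (s - 3.7)(s^2 + 2.2*s + 12.77). Poles: -1.1 + 3.4j, -1.1 - 3.4j, 3.7. All Re(p)<0: No (unstable)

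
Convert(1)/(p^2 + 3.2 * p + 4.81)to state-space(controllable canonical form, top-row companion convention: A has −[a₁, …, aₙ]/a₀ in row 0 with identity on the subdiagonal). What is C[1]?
Reachable canonical form: C = numerator coefficients (right-aligned, zero-padded to length n).
num = 1, C = [[0, 1]].
C[1] = 1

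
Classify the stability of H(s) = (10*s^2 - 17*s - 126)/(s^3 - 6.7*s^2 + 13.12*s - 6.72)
Denominator: s^3 - 6.7*s^2 + 13.12*s - 6.72 = (s - 0.8)(s - 2.4)(s - 3.5). Poles: 0.8, 2.4, 3.5. Unstable (3 pole(s) in RHP)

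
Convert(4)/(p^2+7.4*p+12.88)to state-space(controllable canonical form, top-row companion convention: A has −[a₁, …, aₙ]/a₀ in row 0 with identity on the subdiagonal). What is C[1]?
Reachable canonical form: C = numerator coefficients (right-aligned, zero-padded to length n).
num = 4, C = [[0, 4]].
C[1] = 4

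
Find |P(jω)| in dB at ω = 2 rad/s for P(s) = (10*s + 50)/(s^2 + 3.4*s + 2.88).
Substitute s = j*2: P(j2) = 1.68441 - 7.63037j.
|P(j2)| = sqrt(Re² + Im²) = 7.814.
20*log₁₀(7.814) = 17.86 dB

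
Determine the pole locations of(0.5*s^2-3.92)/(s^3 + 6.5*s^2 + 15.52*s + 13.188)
Set denominator = 0: s^3 + 6.5*s^2 + 15.52*s + 13.188 = (s + 2.1)(s^2 + 4.4*s + 6.28) = 0 → Poles: -2.1, -2.2 + 1.2j, -2.2 - 1.2j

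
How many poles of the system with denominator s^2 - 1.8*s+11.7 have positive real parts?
Poles: 0.9 + 3.3j, 0.9 - 3.3j. RHP poles (Re>0): 2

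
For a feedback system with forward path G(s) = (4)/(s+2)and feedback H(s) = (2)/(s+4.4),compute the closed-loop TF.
Closed-loop T = G/(1+GH).
Numerator: G_num * H_den = 4*s + 17.6.
Denominator: G_den * H_den + G_num * H_num = (s^2 + 6.4*s + 8.8) + (8) = s^2 + 6.4*s + 16.8.
T(s) = (4*s + 17.6)/(s^2 + 6.4*s + 16.8)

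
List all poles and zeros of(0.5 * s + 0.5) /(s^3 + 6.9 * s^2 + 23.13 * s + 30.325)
Set denominator = 0: s^3 + 6.9*s^2 + 23.13*s + 30.325 = (s + 2.5)(s^2 + 4.4*s + 12.13) = 0 → Poles: -2.2 + 2.7j, -2.2 - 2.7j, -2.5
Set numerator = 0: 0.5*s + 0.5 = 0 → Zeros: -1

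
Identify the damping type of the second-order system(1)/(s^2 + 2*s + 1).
Standard form: ωn²/(s²+2ζωn·s+ωn²) gives ωn=1, ζ=1.
Critically damped (ζ = 1)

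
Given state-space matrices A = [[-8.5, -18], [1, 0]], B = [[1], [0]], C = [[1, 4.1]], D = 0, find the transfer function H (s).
H(s) = C(sI - A)⁻¹B + D.
Characteristic polynomial det(sI - A) = s^2 + 8.5*s + 18.
Numerator from C·adj(sI-A)·B + D·det(sI-A) = s + 4.1.
H(s) = (s + 4.1)/(s^2 + 8.5*s + 18)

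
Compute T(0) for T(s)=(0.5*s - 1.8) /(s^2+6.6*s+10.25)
DC gain = T(0) = num(0)/den(0) = -1.8/10.25 = -0.1756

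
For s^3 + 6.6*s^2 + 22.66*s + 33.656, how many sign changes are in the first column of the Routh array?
Routh array:
s^3: [1, 22.66]; s^2: [6.6, 33.656]; s^1: [17.5606]; s^0: [33.656]
First column: [1, 6.6, 17.5606, 33.656]. Sign changes = 0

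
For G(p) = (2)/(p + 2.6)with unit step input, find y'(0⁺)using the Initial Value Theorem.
IVT: y'(0⁺) = lim_{p→∞} p²·Y(p) = lim_{p→∞} p·G(p).
deg(num) = 0, deg(den) = 1, relative degree = 1, so p·G(p) → (leading num)/(leading den) = 2/1 = 2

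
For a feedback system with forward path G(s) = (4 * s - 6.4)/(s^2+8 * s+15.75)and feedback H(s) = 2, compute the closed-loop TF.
Closed-loop T = G/(1+GH).
Numerator: G_num * H_den = 4*s - 6.4.
Denominator: G_den * H_den + G_num * H_num = (s^2 + 8*s + 15.75) + (8*s - 12.8) = s^2 + 16*s + 2.95.
T(s) = (4*s - 6.4)/(s^2 + 16*s + 2.95)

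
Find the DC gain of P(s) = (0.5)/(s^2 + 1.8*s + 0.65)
DC gain = P(0) = num(0)/den(0) = 0.5/0.65 = 0.7692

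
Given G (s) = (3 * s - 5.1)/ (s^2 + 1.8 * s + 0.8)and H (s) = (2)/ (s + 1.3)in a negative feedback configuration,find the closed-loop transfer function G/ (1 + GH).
Closed-loop T = G/(1+GH).
Numerator: G_num * H_den = 3*s^2 - 1.2*s - 6.63.
Denominator: G_den * H_den + G_num * H_num = (s^3 + 3.1*s^2 + 3.14*s + 1.04) + (6*s - 10.2) = s^3 + 3.1*s^2 + 9.14*s - 9.16.
T(s) = (3*s^2 - 1.2*s - 6.63)/(s^3 + 3.1*s^2 + 9.14*s - 9.16)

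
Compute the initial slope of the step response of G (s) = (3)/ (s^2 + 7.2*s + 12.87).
IVT: y'(0⁺) = lim_{s→∞} s²·Y(s) = lim_{s→∞} s·G(s).
deg(num) = 0, deg(den) = 2, relative degree = 2 ≥ 2, so s·G(s) → 0. Initial slope = 0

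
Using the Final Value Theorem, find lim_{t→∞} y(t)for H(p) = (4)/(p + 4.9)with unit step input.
FVT: lim_{t→∞} y(t) = lim_{p→0} p*Y(p) where Y(p) = H(p)/p.
= lim_{p→0} H(p) = H(0) = num(0)/den(0) = 4/4.9 = 0.8163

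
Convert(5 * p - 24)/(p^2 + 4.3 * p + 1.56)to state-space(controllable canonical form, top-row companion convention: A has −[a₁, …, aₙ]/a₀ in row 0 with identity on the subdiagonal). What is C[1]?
Reachable canonical form: C = numerator coefficients (right-aligned, zero-padded to length n).
num = 5*p - 24, C = [[5, -24]].
C[1] = -24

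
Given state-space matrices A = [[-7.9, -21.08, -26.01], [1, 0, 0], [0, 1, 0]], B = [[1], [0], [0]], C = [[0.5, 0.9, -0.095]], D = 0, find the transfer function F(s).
F(s) = C(sI - A)⁻¹B + D.
Characteristic polynomial det(sI - A) = s^3 + 7.9*s^2 + 21.08*s + 26.01.
Numerator from C·adj(sI-A)·B + D·det(sI-A) = 0.5*s^2 + 0.9*s - 0.095.
F(s) = (0.5*s^2 + 0.9*s - 0.095)/(s^3 + 7.9*s^2 + 21.08*s + 26.01)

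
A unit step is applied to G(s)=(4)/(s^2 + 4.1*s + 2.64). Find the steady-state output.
FVT: lim_{t→∞} y(t) = lim_{s→0} s*Y(s) where Y(s) = G(s)/s.
= lim_{s→0} G(s) = G(0) = num(0)/den(0) = 4/2.64 = 1.515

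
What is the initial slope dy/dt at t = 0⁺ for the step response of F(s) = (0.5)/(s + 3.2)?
IVT: y'(0⁺) = lim_{s→∞} s²·Y(s) = lim_{s→∞} s·F(s).
deg(num) = 0, deg(den) = 1, relative degree = 1, so s·F(s) → (leading num)/(leading den) = 0.5/1 = 0.5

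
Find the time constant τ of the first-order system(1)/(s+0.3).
First-order system: τ = -1/pole. Pole = -0.3. τ = -1/(-0.3) = 3.333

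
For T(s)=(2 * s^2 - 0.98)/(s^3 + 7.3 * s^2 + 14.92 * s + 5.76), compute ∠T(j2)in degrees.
Substitute s = j*2: T(j2) = 0.205073 + 0.191075j.
∠T(j2) = atan2(Im, Re) = atan2(0.191075, 0.205073) = 42.98°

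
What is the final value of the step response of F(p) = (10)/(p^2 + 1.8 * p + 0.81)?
FVT: lim_{t→∞} y(t) = lim_{p→0} p*Y(p) where Y(p) = F(p)/p.
= lim_{p→0} F(p) = F(0) = num(0)/den(0) = 10/0.81 = 12.35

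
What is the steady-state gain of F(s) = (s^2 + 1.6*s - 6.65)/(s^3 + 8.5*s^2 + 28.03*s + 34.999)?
DC gain = F(0) = num(0)/den(0) = -6.65/34.999 = -0.19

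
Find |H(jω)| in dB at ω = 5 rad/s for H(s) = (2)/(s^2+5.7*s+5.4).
Substitute s = j*5: H(j5) = -0.0327647 - 0.0476425j.
|H(j5)| = sqrt(Re² + Im²) = 0.05782.
20*log₁₀(0.05782) = -24.76 dB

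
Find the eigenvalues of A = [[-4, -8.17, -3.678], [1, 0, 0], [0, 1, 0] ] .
Eigenvalues solve det(λI - A) = 0.
Characteristic polynomial: λ^3 + 4*λ^2 + 8.17*λ + 3.678 = 0.
Factor: (λ + 0.6)(λ^2 + 3.4*λ + 6.13) = 0.
Roots: -0.6, -1.7 + 1.8j, -1.7 - 1.8j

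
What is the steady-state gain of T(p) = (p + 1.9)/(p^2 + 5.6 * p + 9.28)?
DC gain = T(0) = num(0)/den(0) = 1.9/9.28 = 0.2047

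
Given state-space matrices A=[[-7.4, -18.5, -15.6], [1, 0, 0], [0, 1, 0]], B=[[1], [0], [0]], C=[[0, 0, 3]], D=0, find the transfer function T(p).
T(p) = C(pI - A)⁻¹B + D.
Characteristic polynomial det(pI - A) = p^3 + 7.4*p^2 + 18.5*p + 15.6.
Numerator from C·adj(pI-A)·B + D·det(pI-A) = 3.
T(p) = (3)/(p^3 + 7.4*p^2 + 18.5*p + 15.6)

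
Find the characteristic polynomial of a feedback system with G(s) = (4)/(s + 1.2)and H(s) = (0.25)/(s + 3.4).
Characteristic poly = G_den * H_den + G_num * H_num = (s^2 + 4.6*s + 4.08) + (1) = s^2 + 4.6*s + 5.08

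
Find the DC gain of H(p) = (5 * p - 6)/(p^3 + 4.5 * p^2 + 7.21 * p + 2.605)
DC gain = H(0) = num(0)/den(0) = -6/2.605 = -2.303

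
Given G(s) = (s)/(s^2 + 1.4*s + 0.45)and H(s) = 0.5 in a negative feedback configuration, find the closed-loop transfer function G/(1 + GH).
Closed-loop T = G/(1+GH).
Numerator: G_num * H_den = s.
Denominator: G_den * H_den + G_num * H_num = (s^2 + 1.4*s + 0.45) + (0.5*s) = s^2 + 1.9*s + 0.45.
T(s) = (s)/(s^2 + 1.9*s + 0.45)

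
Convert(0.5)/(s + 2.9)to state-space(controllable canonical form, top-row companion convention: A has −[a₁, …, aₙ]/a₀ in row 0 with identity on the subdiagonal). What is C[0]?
Reachable canonical form: C = numerator coefficients (right-aligned, zero-padded to length n).
num = 0.5, C = [[0.5]].
C[0] = 0.5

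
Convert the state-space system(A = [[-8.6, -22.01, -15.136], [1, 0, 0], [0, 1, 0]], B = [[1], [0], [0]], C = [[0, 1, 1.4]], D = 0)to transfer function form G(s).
G(s) = C(sI - A)⁻¹B + D.
Characteristic polynomial det(sI - A) = s^3 + 8.6*s^2 + 22.01*s + 15.136.
Numerator from C·adj(sI-A)·B + D·det(sI-A) = s + 1.4.
G(s) = (s + 1.4)/(s^3 + 8.6*s^2 + 22.01*s + 15.136)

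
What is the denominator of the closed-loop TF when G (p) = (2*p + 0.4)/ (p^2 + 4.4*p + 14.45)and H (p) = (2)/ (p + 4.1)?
Characteristic poly = G_den * H_den + G_num * H_num = (p^3 + 8.5*p^2 + 32.49*p + 59.245) + (4*p + 0.8) = p^3 + 8.5*p^2 + 36.49*p + 60.045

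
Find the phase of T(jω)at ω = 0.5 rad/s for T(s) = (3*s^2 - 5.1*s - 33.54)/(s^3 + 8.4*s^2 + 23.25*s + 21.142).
Substitute s = j*0.5: T(j0.5) = -1.37876 + 0.698756j.
∠T(j0.5) = atan2(Im, Re) = atan2(0.698756, -1.37876) = 153.12°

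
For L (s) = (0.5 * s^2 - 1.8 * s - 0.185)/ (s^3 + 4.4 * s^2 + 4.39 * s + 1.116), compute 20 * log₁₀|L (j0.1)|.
Substitute s = j*0.1: L(j0.1) = -0.210674 - 0.0818327j.
|L(j0.1)| = sqrt(Re² + Im²) = 0.226.
20*log₁₀(0.226) = -12.92 dB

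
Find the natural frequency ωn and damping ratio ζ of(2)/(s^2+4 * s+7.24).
Underdamped: complex pole -2 + 1.8j. ωn = |pole| = 2.691, ζ = -Re(pole)/ωn = 0.7433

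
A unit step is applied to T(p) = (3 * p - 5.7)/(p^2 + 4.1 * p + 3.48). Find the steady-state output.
FVT: lim_{t→∞} y(t) = lim_{p→0} p*Y(p) where Y(p) = T(p)/p.
= lim_{p→0} T(p) = T(0) = num(0)/den(0) = -5.7/3.48 = -1.638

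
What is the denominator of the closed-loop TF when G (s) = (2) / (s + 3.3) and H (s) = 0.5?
Characteristic poly = G_den * H_den + G_num * H_num = (s + 3.3) + (1) = s + 4.3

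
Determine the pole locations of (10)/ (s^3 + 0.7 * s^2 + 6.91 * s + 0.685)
Set denominator = 0: s^3 + 0.7*s^2 + 6.91*s + 0.685 = (s + 0.1)(s^2 + 0.6*s + 6.85) = 0 → Poles: -0.1, -0.3 + 2.6j, -0.3 - 2.6j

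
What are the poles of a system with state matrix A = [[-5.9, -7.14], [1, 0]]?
Eigenvalues solve det(λI - A) = 0.
Characteristic polynomial: λ^2 + 5.9*λ + 7.14 = 0.
Factor: (λ + 4.2)(λ + 1.7) = 0.
Roots: -1.7, -4.2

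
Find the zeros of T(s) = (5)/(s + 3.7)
Numerator is a nonzero constant (5) → Zeros: none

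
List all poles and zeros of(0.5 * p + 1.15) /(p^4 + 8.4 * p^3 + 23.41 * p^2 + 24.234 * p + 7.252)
Set denominator = 0: p^4 + 8.4*p^3 + 23.41*p^2 + 24.234*p + 7.252 = (p + 1.4)(p + 0.5)(p + 2.8)(p + 3.7) = 0 → Poles: -0.5, -1.4, -2.8, -3.7
Set numerator = 0: 0.5*p + 1.15 = 0 → Zeros: -2.3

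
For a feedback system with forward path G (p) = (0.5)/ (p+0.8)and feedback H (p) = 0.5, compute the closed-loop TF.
Closed-loop T = G/(1+GH).
Numerator: G_num * H_den = 0.5.
Denominator: G_den * H_den + G_num * H_num = (p + 0.8) + (0.25) = p + 1.05.
T(p) = (0.5)/(p + 1.05)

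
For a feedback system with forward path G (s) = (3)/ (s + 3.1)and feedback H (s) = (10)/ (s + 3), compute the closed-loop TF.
Closed-loop T = G/(1+GH).
Numerator: G_num * H_den = 3*s + 9.
Denominator: G_den * H_den + G_num * H_num = (s^2 + 6.1*s + 9.3) + (30) = s^2 + 6.1*s + 39.3.
T(s) = (3*s + 9)/(s^2 + 6.1*s + 39.3)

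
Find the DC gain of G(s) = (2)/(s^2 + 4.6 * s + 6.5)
DC gain = G(0) = num(0)/den(0) = 2/6.5 = 0.3077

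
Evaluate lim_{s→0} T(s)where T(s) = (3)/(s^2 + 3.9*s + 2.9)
DC gain = T(0) = num(0)/den(0) = 3/2.9 = 1.034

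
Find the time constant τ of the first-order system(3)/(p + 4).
First-order system: τ = -1/pole. Pole = -4. τ = -1/(-4) = 0.25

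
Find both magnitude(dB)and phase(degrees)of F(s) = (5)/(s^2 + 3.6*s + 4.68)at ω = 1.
Substitute s = j*1: F(j1) = 0.694277 - 0.679184j.
|F| = 20*log₁₀(sqrt(Re²+Im²)) = -0.25 dB.
∠F = atan2(Im, Re) = -44.37°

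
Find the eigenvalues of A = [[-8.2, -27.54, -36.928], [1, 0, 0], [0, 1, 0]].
Eigenvalues solve det(λI - A) = 0.
Characteristic polynomial: λ^3 + 8.2*λ^2 + 27.54*λ + 36.928 = 0.
Factor: (λ + 3.2)(λ^2 + 5*λ + 11.54) = 0.
Roots: -2.5 + 2.3j, -2.5 - 2.3j, -3.2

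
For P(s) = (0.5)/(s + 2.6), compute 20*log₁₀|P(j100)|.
Substitute s = j*100: P(j100) = 0.000129912 - 0.00499662j.
|P(j100)| = sqrt(Re² + Im²) = 0.004998.
20*log₁₀(0.004998) = -46.02 dB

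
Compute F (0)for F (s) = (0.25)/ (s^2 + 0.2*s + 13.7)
DC gain = F(0) = num(0)/den(0) = 0.25/13.7 = 0.01825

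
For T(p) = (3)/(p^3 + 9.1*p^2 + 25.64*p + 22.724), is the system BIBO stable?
Denominator: p^3 + 9.1*p^2 + 25.64*p + 22.724 = (p + 2.6)(p + 4.6)(p + 1.9). Poles: -1.9, -2.6, -4.6. All Re(p)<0: Yes (stable)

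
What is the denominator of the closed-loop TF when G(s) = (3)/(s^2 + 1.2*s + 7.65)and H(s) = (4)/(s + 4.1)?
Characteristic poly = G_den * H_den + G_num * H_num = (s^3 + 5.3*s^2 + 12.57*s + 31.365) + (12) = s^3 + 5.3*s^2 + 12.57*s + 43.365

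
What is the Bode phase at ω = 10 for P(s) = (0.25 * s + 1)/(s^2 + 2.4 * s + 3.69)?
Substitute s = j*10: P(j10) = -0.00368569 - 0.0268763j.
∠P(j10) = atan2(Im, Re) = atan2(-0.0268763, -0.00368569) = -97.81°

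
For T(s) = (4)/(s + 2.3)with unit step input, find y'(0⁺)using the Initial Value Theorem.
IVT: y'(0⁺) = lim_{s→∞} s²·Y(s) = lim_{s→∞} s·T(s).
deg(num) = 0, deg(den) = 1, relative degree = 1, so s·T(s) → (leading num)/(leading den) = 4/1 = 4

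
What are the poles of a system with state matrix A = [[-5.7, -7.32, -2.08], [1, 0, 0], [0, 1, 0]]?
Eigenvalues solve det(λI - A) = 0.
Characteristic polynomial: λ^3 + 5.7*λ^2 + 7.32*λ + 2.08 = 0.
Factor: (λ + 0.4)(λ + 4)(λ + 1.3) = 0.
Roots: -0.4, -1.3, -4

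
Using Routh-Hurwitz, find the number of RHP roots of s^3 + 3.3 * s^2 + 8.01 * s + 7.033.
Routh array:
s^3: [1, 8.01]; s^2: [3.3, 7.033]; s^1: [5.87879]; s^0: [7.033]
First column: [1, 3.3, 5.87879, 7.033]. Sign changes = RHP roots = 0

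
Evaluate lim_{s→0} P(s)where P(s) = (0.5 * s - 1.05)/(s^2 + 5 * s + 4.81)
DC gain = P(0) = num(0)/den(0) = -1.05/4.81 = -0.2183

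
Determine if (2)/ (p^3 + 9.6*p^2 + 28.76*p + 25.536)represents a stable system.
Denominator: p^3 + 9.6*p^2 + 28.76*p + 25.536 = (p + 1.6)(p + 4.2)(p + 3.8). Poles: -1.6, -3.8, -4.2. All Re(p)<0: Yes (stable)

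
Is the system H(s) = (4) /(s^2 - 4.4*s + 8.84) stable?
Denominator: s^2 - 4.4*s + 8.84. Poles: 2.2 + 2j, 2.2 - 2j. All Re(p)<0: No (unstable)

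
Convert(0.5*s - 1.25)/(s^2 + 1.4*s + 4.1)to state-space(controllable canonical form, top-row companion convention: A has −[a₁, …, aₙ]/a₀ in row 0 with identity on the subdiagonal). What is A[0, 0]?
Reachable canonical form for den = s^2 + 1.4*s + 4.1: top row of A = -[a₁,a₂,...,aₙ]/a₀, ones on the subdiagonal, zeros elsewhere.
A = [[-1.4, -4.1], [1, 0]].
A[0,0] = -1.4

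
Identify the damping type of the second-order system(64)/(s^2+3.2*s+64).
Standard form: ωn²/(s²+2ζωn·s+ωn²) gives ωn=8, ζ=0.2.
Underdamped (ζ = 0.2 < 1)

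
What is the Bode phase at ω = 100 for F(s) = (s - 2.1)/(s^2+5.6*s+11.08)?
Substitute s = j*100: F(j100) = 0.000769059 - 0.00996798j.
∠F(j100) = atan2(Im, Re) = atan2(-0.00996798, 0.000769059) = -85.59°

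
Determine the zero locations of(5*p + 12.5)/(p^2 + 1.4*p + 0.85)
Set numerator = 0: 5*p + 12.5 = 0 → Zeros: -2.5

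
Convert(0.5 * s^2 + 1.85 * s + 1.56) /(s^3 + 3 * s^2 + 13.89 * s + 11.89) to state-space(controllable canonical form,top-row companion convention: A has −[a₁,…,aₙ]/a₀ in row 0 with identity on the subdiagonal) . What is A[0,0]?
Reachable canonical form for den = s^3 + 3*s^2 + 13.89*s + 11.89: top row of A = -[a₁,a₂,...,aₙ]/a₀, ones on the subdiagonal, zeros elsewhere.
A = [[-3, -13.89, -11.89], [1, 0, 0], [0, 1, 0]].
A[0,0] = -3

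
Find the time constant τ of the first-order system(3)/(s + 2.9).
First-order system: τ = -1/pole. Pole = -2.9. τ = -1/(-2.9) = 0.3448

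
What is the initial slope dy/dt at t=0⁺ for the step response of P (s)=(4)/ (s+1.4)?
IVT: y'(0⁺) = lim_{s→∞} s²·Y(s) = lim_{s→∞} s·P(s).
deg(num) = 0, deg(den) = 1, relative degree = 1, so s·P(s) → (leading num)/(leading den) = 4/1 = 4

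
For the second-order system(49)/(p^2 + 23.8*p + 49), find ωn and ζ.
Standard form: ωn²/(p²+2ζωn·p+ωn²).
const=49=ωn² → ωn=7, p coeff=23.8=2ζωn → ζ=1.7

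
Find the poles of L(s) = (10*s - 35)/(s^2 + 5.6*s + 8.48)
Set denominator = 0: s^2 + 5.6*s + 8.48 = 0 → Poles: -2.8 + 0.8j, -2.8 - 0.8j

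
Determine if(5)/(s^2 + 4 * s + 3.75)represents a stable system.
Denominator: s^2 + 4*s + 3.75 = (s + 2.5)(s + 1.5). Poles: -1.5, -2.5. All Re(p)<0: Yes (stable)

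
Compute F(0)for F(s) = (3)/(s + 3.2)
DC gain = F(0) = num(0)/den(0) = 3/3.2 = 0.9375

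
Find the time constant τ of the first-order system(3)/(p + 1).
First-order system: τ = -1/pole. Pole = -1. τ = -1/(-1) = 1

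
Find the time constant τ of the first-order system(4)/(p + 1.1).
First-order system: τ = -1/pole. Pole = -1.1. τ = -1/(-1.1) = 0.9091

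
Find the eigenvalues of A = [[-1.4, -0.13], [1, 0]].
Eigenvalues solve det(λI - A) = 0.
Characteristic polynomial: λ^2 + 1.4*λ + 0.13 = 0.
Factor: (λ + 0.1)(λ + 1.3) = 0.
Roots: -0.1, -1.3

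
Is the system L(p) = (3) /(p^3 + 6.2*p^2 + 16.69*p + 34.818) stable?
Denominator: p^3 + 6.2*p^2 + 16.69*p + 34.818 = (p + 4.2)(p^2 + 2*p + 8.29). Poles: -1 + 2.7j, -1 - 2.7j, -4.2. All Re(p)<0: Yes (stable)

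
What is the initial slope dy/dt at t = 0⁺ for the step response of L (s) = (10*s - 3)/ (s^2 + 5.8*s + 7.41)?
IVT: y'(0⁺) = lim_{s→∞} s²·Y(s) = lim_{s→∞} s·L(s).
deg(num) = 1, deg(den) = 2, relative degree = 1, so s·L(s) → (leading num)/(leading den) = 10/1 = 10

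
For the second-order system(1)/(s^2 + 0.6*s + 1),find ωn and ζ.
Standard form: ωn²/(s²+2ζωn·s+ωn²).
const=1=ωn² → ωn=1, s coeff=0.6=2ζωn → ζ=0.3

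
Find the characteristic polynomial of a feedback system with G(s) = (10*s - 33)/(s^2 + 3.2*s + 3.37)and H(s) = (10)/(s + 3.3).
Characteristic poly = G_den * H_den + G_num * H_num = (s^3 + 6.5*s^2 + 13.93*s + 11.121) + (100*s - 330) = s^3 + 6.5*s^2 + 113.93*s - 318.879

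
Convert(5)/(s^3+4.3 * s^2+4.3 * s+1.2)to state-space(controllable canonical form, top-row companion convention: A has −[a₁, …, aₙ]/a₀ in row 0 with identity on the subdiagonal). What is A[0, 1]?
Reachable canonical form for den = s^3 + 4.3*s^2 + 4.3*s + 1.2: top row of A = -[a₁,a₂,...,aₙ]/a₀, ones on the subdiagonal, zeros elsewhere.
A = [[-4.3, -4.3, -1.2], [1, 0, 0], [0, 1, 0]].
A[0,1] = -4.3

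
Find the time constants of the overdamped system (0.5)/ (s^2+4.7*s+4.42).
Overdamped: real poles at -1.3, -3.4. τ = -1/pole → τ₁ = 0.7692, τ₂ = 0.2941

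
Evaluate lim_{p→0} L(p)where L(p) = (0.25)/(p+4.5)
DC gain = L(0) = num(0)/den(0) = 0.25/4.5 = 0.05556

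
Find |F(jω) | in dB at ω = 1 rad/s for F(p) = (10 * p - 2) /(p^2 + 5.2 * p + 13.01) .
Substitute p = j*1: F(j1) = 0.163358 + 0.76191j.
|F(j1)| = sqrt(Re² + Im²) = 0.7792.
20*log₁₀(0.7792) = -2.17 dB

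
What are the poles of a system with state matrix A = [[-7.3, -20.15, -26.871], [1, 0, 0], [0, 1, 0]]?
Eigenvalues solve det(λI - A) = 0.
Characteristic polynomial: λ^3 + 7.3*λ^2 + 20.15*λ + 26.871 = 0.
Factor: (λ + 3.9)(λ^2 + 3.4*λ + 6.89) = 0.
Roots: -1.7 + 2j, -1.7 - 2j, -3.9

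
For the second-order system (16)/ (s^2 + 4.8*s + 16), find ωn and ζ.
Standard form: ωn²/(s²+2ζωn·s+ωn²).
const=16=ωn² → ωn=4, s coeff=4.8=2ζωn → ζ=0.6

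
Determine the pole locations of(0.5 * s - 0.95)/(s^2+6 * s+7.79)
Set denominator = 0: s^2 + 6*s + 7.79 = (s + 1.9)(s + 4.1) = 0 → Poles: -1.9, -4.1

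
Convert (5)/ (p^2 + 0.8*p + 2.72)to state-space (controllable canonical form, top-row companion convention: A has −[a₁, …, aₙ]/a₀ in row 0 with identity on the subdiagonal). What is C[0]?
Reachable canonical form: C = numerator coefficients (right-aligned, zero-padded to length n).
num = 5, C = [[0, 5]].
C[0] = 0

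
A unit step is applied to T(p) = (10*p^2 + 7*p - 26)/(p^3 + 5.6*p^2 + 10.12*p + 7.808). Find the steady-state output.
FVT: lim_{t→∞} y(t) = lim_{p→0} p*Y(p) where Y(p) = T(p)/p.
= lim_{p→0} T(p) = T(0) = num(0)/den(0) = -26/7.808 = -3.33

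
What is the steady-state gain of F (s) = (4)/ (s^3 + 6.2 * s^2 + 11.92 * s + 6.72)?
DC gain = F(0) = num(0)/den(0) = 4/6.72 = 0.5952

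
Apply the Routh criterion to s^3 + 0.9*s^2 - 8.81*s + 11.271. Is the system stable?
Routh array:
s^3: [1, -8.81]; s^2: [0.9, 11.271]; s^1: [-21.3333]; s^0: [11.271]
First column: [1, 0.9, -21.3333, 11.271]. Sign changes = 2.
No, unstable (2 RHP root(s))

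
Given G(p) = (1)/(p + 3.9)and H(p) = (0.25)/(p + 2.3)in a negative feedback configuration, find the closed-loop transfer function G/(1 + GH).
Closed-loop T = G/(1+GH).
Numerator: G_num * H_den = p + 2.3.
Denominator: G_den * H_den + G_num * H_num = (p^2 + 6.2*p + 8.97) + (0.25) = p^2 + 6.2*p + 9.22.
T(p) = (p + 2.3)/(p^2 + 6.2*p + 9.22)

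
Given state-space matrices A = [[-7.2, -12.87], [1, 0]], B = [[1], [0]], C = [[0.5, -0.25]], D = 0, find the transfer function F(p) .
F(p) = C(pI - A)⁻¹B + D.
Characteristic polynomial det(pI - A) = p^2 + 7.2*p + 12.87.
Numerator from C·adj(pI-A)·B + D·det(pI-A) = 0.5*p - 0.25.
F(p) = (0.5*p - 0.25)/(p^2 + 7.2*p + 12.87)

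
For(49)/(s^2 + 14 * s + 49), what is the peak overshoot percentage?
Standard form: ωn²/(s²+2ζωn·s+ωn²) → ωn = 7, ζ = 1.
ζ ≥ 1, so the response is non-oscillatory: peak overshoot = 0%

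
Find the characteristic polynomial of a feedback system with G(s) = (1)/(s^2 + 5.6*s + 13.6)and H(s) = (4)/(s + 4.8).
Characteristic poly = G_den * H_den + G_num * H_num = (s^3 + 10.4*s^2 + 40.48*s + 65.28) + (4) = s^3 + 10.4*s^2 + 40.48*s + 69.28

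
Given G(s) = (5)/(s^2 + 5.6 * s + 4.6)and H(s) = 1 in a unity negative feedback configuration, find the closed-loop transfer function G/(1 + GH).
Closed-loop T = G/(1+GH).
Numerator: G_num * H_den = 5.
Denominator: G_den * H_den + G_num * H_num = (s^2 + 5.6*s + 4.6) + (5) = s^2 + 5.6*s + 9.6.
T(s) = (5)/(s^2 + 5.6*s + 9.6)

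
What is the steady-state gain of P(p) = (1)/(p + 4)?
DC gain = P(0) = num(0)/den(0) = 1/4 = 0.25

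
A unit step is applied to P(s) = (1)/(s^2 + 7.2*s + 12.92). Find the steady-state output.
FVT: lim_{t→∞} y(t) = lim_{s→0} s*Y(s) where Y(s) = P(s)/s.
= lim_{s→0} P(s) = P(0) = num(0)/den(0) = 1/12.92 = 0.0774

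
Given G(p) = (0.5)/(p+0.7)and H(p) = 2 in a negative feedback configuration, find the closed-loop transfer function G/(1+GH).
Closed-loop T = G/(1+GH).
Numerator: G_num * H_den = 0.5.
Denominator: G_den * H_den + G_num * H_num = (p + 0.7) + (1) = p + 1.7.
T(p) = (0.5)/(p + 1.7)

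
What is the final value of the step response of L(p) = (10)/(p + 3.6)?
FVT: lim_{t→∞} y(t) = lim_{p→0} p*Y(p) where Y(p) = L(p)/p.
= lim_{p→0} L(p) = L(0) = num(0)/den(0) = 10/3.6 = 2.778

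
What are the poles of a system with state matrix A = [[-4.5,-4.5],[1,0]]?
Eigenvalues solve det(λI - A) = 0.
Characteristic polynomial: λ^2 + 4.5*λ + 4.5 = 0.
Factor: (λ + 3)(λ + 1.5) = 0.
Roots: -1.5, -3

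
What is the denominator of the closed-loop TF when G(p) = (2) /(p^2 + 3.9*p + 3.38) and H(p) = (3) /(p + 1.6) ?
Characteristic poly = G_den * H_den + G_num * H_num = (p^3 + 5.5*p^2 + 9.62*p + 5.408) + (6) = p^3 + 5.5*p^2 + 9.62*p + 11.408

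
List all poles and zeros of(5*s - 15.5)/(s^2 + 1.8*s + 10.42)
Set denominator = 0: s^2 + 1.8*s + 10.42 = 0 → Poles: -0.9 + 3.1j, -0.9 - 3.1j
Set numerator = 0: 5*s - 15.5 = 0 → Zeros: 3.1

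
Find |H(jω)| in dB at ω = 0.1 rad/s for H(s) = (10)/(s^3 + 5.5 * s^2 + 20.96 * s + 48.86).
Substitute s = j*0.1: H(j0.1) = 0.20452 - 0.00877922j.
|H(j0.1)| = sqrt(Re² + Im²) = 0.2047.
20*log₁₀(0.2047) = -13.78 dB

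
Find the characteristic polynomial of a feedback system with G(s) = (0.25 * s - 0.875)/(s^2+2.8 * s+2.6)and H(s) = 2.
Characteristic poly = G_den * H_den + G_num * H_num = (s^2 + 2.8*s + 2.6) + (0.5*s - 1.75) = s^2 + 3.3*s + 0.85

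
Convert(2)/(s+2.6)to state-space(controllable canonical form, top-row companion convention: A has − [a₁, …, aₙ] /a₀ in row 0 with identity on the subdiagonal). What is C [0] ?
Reachable canonical form: C = numerator coefficients (right-aligned, zero-padded to length n).
num = 2, C = [[2]].
C[0] = 2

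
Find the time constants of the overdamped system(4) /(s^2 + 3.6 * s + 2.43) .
Overdamped: real poles at -0.9, -2.7. τ = -1/pole → τ₁ = 1.111, τ₂ = 0.3704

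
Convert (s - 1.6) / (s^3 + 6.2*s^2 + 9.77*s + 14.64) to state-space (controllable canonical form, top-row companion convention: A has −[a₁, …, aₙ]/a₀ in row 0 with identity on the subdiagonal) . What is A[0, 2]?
Reachable canonical form for den = s^3 + 6.2*s^2 + 9.77*s + 14.64: top row of A = -[a₁,a₂,...,aₙ]/a₀, ones on the subdiagonal, zeros elsewhere.
A = [[-6.2, -9.77, -14.64], [1, 0, 0], [0, 1, 0]].
A[0,2] = -14.64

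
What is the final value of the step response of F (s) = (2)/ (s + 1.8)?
FVT: lim_{t→∞} y(t) = lim_{s→0} s*Y(s) where Y(s) = F(s)/s.
= lim_{s→0} F(s) = F(0) = num(0)/den(0) = 2/1.8 = 1.111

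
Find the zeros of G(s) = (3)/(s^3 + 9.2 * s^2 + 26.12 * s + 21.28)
Numerator is a nonzero constant (3) → Zeros: none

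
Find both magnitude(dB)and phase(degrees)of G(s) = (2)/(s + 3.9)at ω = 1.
Substitute s = j*1: G(j1) = 0.481184 - 0.123381j.
|G| = 20*log₁₀(sqrt(Re²+Im²)) = -6.08 dB.
∠G = atan2(Im, Re) = -14.38°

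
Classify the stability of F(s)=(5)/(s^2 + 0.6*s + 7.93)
Denominator: s^2 + 0.6*s + 7.93. Poles: -0.3 + 2.8j, -0.3 - 2.8j. Stable (all poles in LHP)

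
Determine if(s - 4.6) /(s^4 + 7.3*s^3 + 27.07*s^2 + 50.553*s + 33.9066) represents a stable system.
Denominator: s^4 + 7.3*s^3 + 27.07*s^2 + 50.553*s + 33.9066 = (s + 2.3)(s + 1.4)(s^2 + 3.6*s + 10.53). Poles: -1.4, -1.8 + 2.7j, -1.8 - 2.7j, -2.3. All Re(p)<0: Yes (stable)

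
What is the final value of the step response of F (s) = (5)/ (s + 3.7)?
FVT: lim_{t→∞} y(t) = lim_{s→0} s*Y(s) where Y(s) = F(s)/s.
= lim_{s→0} F(s) = F(0) = num(0)/den(0) = 5/3.7 = 1.351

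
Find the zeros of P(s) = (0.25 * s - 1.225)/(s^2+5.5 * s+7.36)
Set numerator = 0: 0.25*s - 1.225 = 0 → Zeros: 4.9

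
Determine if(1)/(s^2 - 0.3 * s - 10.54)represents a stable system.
Denominator: s^2 - 0.3*s - 10.54 = (s - 3.4)(s + 3.1). Poles: -3.1, 3.4. All Re(p)<0: No (unstable)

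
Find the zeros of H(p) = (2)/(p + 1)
Numerator is a nonzero constant (2) → Zeros: none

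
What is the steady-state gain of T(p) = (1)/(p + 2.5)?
DC gain = T(0) = num(0)/den(0) = 1/2.5 = 0.4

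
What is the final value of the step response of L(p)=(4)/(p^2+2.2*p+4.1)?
FVT: lim_{t→∞} y(t) = lim_{p→0} p*Y(p) where Y(p) = L(p)/p.
= lim_{p→0} L(p) = L(0) = num(0)/den(0) = 4/4.1 = 0.9756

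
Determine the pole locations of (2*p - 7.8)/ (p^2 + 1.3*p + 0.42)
Set denominator = 0: p^2 + 1.3*p + 0.42 = (p + 0.6)(p + 0.7) = 0 → Poles: -0.6, -0.7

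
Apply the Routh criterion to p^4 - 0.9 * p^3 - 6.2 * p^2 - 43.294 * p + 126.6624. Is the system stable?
Routh array:
p^4: [1, -6.2, 126.6624]; p^3: [-0.9, -43.294]; p^2: [-54.3044, 126.6624]; p^1: [-45.3932]; p^0: [126.6624]
First column: [1, -0.9, -54.3044, -45.3932, 126.6624]. Sign changes = 2.
No, unstable (2 RHP root(s))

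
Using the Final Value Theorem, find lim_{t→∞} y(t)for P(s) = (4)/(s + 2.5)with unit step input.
FVT: lim_{t→∞} y(t) = lim_{s→0} s*Y(s) where Y(s) = P(s)/s.
= lim_{s→0} P(s) = P(0) = num(0)/den(0) = 4/2.5 = 1.6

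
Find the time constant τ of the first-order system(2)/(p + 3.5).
First-order system: τ = -1/pole. Pole = -3.5. τ = -1/(-3.5) = 0.2857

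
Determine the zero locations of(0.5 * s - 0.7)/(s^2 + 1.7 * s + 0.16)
Set numerator = 0: 0.5*s - 0.7 = 0 → Zeros: 1.4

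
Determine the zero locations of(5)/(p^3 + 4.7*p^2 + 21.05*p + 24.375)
Numerator is a nonzero constant (5) → Zeros: none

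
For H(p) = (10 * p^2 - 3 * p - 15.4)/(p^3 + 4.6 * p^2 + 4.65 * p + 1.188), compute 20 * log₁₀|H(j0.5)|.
Substitute p = j*0.5: H(j0.5) = -0.82211 + 8.12216j.
|H(j0.5)| = sqrt(Re² + Im²) = 8.164.
20*log₁₀(8.164) = 18.24 dB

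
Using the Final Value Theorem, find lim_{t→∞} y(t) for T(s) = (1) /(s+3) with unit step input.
FVT: lim_{t→∞} y(t) = lim_{s→0} s*Y(s) where Y(s) = T(s)/s.
= lim_{s→0} T(s) = T(0) = num(0)/den(0) = 1/3 = 0.3333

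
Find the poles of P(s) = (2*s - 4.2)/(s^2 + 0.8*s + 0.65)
Set denominator = 0: s^2 + 0.8*s + 0.65 = 0 → Poles: -0.4 + 0.7j, -0.4 - 0.7j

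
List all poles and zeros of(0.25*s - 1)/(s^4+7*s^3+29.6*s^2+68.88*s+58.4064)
Set denominator = 0: s^4 + 7*s^3 + 29.6*s^2 + 68.88*s + 58.4064 = (s + 1.8)(s + 2.4)(s^2 + 2.8*s + 13.52) = 0 → Poles: -1.4 + 3.4j, -1.4 - 3.4j, -1.8, -2.4
Set numerator = 0: 0.25*s - 1 = 0 → Zeros: 4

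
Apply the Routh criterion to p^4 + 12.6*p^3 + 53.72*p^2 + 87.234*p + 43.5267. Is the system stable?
Routh array:
p^4: [1, 53.72, 43.5267]; p^3: [12.6, 87.234]; p^2: [46.7967, 43.5267]; p^1: [75.5144]; p^0: [43.5267]
First column: [1, 12.6, 46.7967, 75.5144, 43.5267]. Sign changes = 0.
Yes, stable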